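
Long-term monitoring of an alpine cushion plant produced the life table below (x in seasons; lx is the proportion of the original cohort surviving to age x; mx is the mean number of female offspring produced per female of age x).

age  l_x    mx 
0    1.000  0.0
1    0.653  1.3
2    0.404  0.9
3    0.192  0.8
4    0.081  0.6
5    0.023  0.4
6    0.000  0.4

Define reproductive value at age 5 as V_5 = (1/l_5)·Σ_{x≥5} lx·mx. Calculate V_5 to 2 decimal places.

lx·mx for x ≥ 5: 0.0092, 0 → sum = 0.0092
V_5 = 0.0092 / l_5 = 0.0092 / 0.023 = 0.4 → 0.40

0.40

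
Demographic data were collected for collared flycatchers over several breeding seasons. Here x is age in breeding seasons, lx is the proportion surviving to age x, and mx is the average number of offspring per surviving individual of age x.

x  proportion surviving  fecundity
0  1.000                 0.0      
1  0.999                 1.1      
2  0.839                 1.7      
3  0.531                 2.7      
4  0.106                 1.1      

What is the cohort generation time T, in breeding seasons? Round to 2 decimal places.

lx·mx: 0, 1.0989, 1.4263, 1.4337, 0.1166 → R0 = 4.0755
x·lx·mx: 0, 1.0989, 2.8526, 4.3011, 0.4664 → Σ = 8.719
T = 8.719 / 4.0755 = 2.139369… → 2.14

2.14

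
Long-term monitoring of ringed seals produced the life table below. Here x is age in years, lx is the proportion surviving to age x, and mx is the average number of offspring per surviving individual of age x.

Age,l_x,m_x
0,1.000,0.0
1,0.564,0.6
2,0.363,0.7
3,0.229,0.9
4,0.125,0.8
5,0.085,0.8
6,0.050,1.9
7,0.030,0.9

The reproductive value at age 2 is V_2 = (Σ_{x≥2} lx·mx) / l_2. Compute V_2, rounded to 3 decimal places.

lx·mx for x ≥ 2: 0.2541, 0.2061, 0.1, 0.068, 0.095, 0.027 → sum = 0.7502
V_2 = 0.7502 / l_2 = 0.7502 / 0.363 = 2.066667… → 2.067

2.067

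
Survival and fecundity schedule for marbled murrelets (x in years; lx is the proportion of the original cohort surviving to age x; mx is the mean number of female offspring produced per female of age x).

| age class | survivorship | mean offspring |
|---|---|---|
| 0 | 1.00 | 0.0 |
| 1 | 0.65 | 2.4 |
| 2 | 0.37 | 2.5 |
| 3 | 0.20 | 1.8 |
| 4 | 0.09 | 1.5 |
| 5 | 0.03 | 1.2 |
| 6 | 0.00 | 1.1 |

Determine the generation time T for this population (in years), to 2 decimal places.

1.73

lx·mx: 0, 1.56, 0.925, 0.36, 0.135, 0.036, 0 → R0 = 3.016
x·lx·mx: 0, 1.56, 1.85, 1.08, 0.54, 0.18, 0 → Σ = 5.21
T = 5.21 / 3.016 = 1.727454… → 1.73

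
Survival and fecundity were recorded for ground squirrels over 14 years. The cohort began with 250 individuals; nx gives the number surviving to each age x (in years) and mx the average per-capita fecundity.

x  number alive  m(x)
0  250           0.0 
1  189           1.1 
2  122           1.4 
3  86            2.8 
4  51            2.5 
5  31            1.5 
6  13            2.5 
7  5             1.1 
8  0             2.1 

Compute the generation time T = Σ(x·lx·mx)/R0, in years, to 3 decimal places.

2.703

lx = nx/n0 = nx/250: 1, 0.756, 0.488, 0.344, 0.204, 0.124, 0.052, 0.02, 0
lx·mx: 0, 0.8316, 0.6832, 0.9632, 0.51, 0.186, 0.13, 0.022, 0 → R0 = 3.326
x·lx·mx: 0, 0.8316, 1.3664, 2.8896, 2.04, 0.93, 0.78, 0.154, 0 → Σ = 8.9916
T = 8.9916 / 3.326 = 2.703428… → 2.703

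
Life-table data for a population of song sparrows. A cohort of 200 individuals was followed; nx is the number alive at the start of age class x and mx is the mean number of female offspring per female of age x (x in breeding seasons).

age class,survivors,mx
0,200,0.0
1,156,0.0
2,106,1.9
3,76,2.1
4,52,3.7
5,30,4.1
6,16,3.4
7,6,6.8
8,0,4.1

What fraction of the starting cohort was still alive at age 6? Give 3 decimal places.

l_6 = n_6/n_0 = 16/200 = 0.08 → 0.080

0.080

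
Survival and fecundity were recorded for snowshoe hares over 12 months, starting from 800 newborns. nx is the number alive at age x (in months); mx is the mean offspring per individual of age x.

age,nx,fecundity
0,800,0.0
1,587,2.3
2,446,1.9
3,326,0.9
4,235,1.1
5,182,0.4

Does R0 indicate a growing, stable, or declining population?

lx = nx/n0 = nx/800: 1, 0.73375, 0.5575, 0.4075, 0.29375, 0.2275
R0 = Σ lx·mx = 0 + 1.687625 + 1.05925 + 0.36675 + 0.323125 + 0.091 = 3.52775
R0 > 1, so the population is growing.

growing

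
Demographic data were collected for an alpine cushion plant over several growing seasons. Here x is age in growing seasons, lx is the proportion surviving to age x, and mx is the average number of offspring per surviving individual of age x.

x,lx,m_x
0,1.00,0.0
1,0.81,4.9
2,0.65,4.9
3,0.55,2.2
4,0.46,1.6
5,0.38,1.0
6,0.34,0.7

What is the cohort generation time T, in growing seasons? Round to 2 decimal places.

2.08

lx·mx: 0, 3.969, 3.185, 1.21, 0.736, 0.38, 0.238 → R0 = 9.718
x·lx·mx: 0, 3.969, 6.37, 3.63, 2.944, 1.9, 1.428 → Σ = 20.241
T = 20.241 / 9.718 = 2.082836… → 2.08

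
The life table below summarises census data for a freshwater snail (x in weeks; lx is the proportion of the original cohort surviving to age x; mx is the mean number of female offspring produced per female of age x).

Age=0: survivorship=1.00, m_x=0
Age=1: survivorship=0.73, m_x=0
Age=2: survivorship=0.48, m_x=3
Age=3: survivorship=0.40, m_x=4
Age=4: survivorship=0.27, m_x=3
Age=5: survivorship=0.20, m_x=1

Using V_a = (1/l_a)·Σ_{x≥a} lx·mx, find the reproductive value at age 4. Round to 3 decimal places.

3.741

lx·mx for x ≥ 4: 0.81, 0.2 → sum = 1.01
V_4 = 1.01 / l_4 = 1.01 / 0.27 = 3.740741… → 3.741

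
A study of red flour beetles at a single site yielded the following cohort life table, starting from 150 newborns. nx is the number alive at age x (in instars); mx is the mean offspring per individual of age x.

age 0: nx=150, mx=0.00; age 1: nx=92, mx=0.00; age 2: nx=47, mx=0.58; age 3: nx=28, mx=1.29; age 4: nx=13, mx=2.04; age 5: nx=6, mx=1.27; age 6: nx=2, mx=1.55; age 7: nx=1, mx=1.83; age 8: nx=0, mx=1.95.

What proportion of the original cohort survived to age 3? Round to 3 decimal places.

0.187

l_3 = n_3/n_0 = 28/150 = 0.186667… → 0.187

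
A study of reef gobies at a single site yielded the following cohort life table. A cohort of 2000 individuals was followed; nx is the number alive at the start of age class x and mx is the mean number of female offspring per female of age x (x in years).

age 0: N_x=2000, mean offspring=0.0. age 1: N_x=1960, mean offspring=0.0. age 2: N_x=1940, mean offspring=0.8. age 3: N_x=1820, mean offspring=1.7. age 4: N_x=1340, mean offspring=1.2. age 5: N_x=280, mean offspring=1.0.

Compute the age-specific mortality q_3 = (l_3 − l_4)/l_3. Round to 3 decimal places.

lx = nx/n0 = nx/2000: 1, 0.98, 0.97, 0.91, 0.67, 0.14
q_3 = (l_3 − l_4) / l_3 = (0.91 − 0.67) / 0.91
     = 0.24 / 0.91 = 0.263736… → 0.264

0.264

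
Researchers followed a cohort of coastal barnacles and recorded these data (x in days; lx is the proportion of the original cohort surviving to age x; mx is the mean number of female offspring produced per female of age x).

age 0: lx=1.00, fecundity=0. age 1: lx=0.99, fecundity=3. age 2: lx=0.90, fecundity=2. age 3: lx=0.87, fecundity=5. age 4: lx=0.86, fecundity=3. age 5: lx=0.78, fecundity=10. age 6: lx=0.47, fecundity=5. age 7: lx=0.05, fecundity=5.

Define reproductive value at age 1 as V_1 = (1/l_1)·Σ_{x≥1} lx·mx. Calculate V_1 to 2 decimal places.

lx·mx for x ≥ 1: 2.97, 1.8, 4.35, 2.58, 7.8, 2.35, 0.25 → sum = 22.1
V_1 = 22.1 / l_1 = 22.1 / 0.99 = 22.323232… → 22.32

22.32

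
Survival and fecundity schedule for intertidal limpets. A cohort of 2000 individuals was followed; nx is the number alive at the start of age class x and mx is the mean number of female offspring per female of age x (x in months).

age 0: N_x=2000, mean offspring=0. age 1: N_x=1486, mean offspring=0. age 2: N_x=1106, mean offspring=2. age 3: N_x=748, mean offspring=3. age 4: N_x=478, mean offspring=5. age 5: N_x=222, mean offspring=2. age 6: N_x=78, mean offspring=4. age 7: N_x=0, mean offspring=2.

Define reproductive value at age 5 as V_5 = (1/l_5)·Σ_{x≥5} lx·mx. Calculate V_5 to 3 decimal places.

lx = nx/n0 = nx/2000: 1, 0.743, 0.553, 0.374, 0.239, 0.111, 0.039, 0
lx·mx for x ≥ 5: 0.222, 0.156, 0 → sum = 0.378
V_5 = 0.378 / l_5 = 0.378 / 0.111 = 3.405405… → 3.405

3.405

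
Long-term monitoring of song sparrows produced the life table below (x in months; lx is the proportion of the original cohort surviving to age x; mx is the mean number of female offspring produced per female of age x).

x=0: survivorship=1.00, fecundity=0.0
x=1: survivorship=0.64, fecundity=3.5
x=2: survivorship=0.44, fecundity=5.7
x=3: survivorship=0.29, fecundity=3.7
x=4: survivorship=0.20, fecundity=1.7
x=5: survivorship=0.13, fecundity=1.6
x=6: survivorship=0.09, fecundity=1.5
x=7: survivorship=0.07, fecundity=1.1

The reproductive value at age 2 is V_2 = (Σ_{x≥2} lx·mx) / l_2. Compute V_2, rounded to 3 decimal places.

lx·mx for x ≥ 2: 2.508, 1.073, 0.34, 0.208, 0.135, 0.077 → sum = 4.341
V_2 = 4.341 / l_2 = 4.341 / 0.44 = 9.865909… → 9.866

9.866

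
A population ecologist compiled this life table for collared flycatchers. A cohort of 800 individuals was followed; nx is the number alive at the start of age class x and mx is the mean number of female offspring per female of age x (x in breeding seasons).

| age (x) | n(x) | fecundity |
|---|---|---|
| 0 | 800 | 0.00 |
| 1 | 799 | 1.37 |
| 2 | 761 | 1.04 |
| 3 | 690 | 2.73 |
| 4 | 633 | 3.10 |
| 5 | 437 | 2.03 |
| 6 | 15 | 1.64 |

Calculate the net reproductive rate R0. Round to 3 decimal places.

lx = nx/n0 = nx/800: 1, 0.99875, 0.95125, 0.8625, 0.79125, 0.54625, 0.01875
lx·mx by age: 0, 1.368288…, 0.9893…, 2.354625, 2.452875…, 1.108888…, 0.03075…
R0 = Σ lx·mx = 8.304725… → 8.305

8.305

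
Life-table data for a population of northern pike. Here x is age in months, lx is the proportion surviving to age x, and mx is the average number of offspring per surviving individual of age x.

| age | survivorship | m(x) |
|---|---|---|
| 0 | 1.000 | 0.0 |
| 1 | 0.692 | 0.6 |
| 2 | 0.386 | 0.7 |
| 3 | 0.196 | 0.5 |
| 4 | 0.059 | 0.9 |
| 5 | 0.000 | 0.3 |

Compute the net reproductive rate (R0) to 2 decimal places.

0.84

lx·mx by age: 0, 0.4152, 0.2702, 0.098, 0.0531, 0
R0 = Σ lx·mx = 0.8365 → 0.84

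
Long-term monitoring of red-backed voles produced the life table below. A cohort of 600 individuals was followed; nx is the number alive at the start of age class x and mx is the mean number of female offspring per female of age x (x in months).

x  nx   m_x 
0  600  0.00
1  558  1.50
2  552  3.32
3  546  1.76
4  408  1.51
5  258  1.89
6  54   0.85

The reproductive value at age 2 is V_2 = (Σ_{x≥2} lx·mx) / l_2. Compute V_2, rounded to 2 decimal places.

lx = nx/n0 = nx/600: 1, 0.93, 0.92, 0.91, 0.68, 0.43, 0.09
lx·mx for x ≥ 2: 3.0544, 1.6016, 1.0268, 0.8127, 0.0765 → sum = 6.572
V_2 = 6.572 / l_2 = 6.572 / 0.92 = 7.143478… → 7.14

7.14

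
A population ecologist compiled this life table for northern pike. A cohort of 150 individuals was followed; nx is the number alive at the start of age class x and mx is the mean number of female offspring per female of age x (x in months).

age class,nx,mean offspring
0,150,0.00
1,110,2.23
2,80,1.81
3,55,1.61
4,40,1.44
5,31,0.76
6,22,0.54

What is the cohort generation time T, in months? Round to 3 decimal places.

lx = nx/n0 = nx/150: 1, 0.73333…, 0.53333…, 0.36667…, 0.26667…, 0.20667…, 0.14667…
lx·mx: 0, 1.635333…, 0.965333…, 0.590333…, 0.384…, 0.157067…, 0.0792… → R0 = 3.811267…
x·lx·mx: 0, 1.635333…, 1.930667…, 1.771…, 1.536…, 0.785333…, 0.4752… → Σ = 8.133533…
T = 8.133533… / 3.811267… = 2.134076… → 2.134

2.134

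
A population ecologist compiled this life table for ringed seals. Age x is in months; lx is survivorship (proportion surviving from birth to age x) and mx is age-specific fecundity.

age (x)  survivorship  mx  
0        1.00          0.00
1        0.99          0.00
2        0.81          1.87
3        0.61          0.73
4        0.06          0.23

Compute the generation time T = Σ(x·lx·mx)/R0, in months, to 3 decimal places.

lx·mx: 0, 0, 1.5147, 0.4453, 0.0138 → R0 = 1.9738
x·lx·mx: 0, 0, 3.0294, 1.3359, 0.0552 → Σ = 4.4205
T = 4.4205 / 1.9738 = 2.239589… → 2.240

2.240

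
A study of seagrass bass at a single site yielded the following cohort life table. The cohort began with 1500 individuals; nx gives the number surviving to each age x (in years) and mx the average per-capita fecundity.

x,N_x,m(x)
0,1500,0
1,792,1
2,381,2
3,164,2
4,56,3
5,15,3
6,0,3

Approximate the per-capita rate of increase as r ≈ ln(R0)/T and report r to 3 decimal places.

lx = nx/n0 = nx/1500: 1, 0.528, 0.254, 0.10933…, 0.03733…, 0.01, 0
R0 = Σ lx·mx = 0 + 0.528 + 0.508 + 0.21867… + 0.112… + 0.03 + 0 = 1.396667…
Σ x·lx·mx = 2.798…; T = 2.798…/1.396667… = 2.00334…
r ≈ ln(R0)/T = ln(1.396667…)/2.00334… = 0.16677… → 0.167

0.167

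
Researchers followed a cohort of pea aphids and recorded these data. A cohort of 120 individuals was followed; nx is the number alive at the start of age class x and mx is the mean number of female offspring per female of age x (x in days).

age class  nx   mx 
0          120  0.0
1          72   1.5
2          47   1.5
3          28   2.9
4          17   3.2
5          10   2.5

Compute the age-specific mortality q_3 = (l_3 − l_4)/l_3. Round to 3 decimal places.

0.393

lx = nx/n0 = nx/120: 1, 0.6, 0.39167…, 0.23333…, 0.14167…, 0.08333…
q_3 = (l_3 − l_4) / l_3 = (0.233333… − 0.141667…) / 0.233333…
     = 0.091667… / 0.233333… = 0.392857… → 0.393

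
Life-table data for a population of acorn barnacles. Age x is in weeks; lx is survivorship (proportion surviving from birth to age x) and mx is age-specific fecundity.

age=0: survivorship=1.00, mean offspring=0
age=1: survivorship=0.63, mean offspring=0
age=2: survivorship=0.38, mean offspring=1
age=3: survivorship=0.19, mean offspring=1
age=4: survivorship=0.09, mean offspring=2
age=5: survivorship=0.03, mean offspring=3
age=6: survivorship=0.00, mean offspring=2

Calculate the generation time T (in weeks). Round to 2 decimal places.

2.98

lx·mx: 0, 0, 0.38, 0.19, 0.18, 0.09, 0 → R0 = 0.84
x·lx·mx: 0, 0, 0.76, 0.57, 0.72, 0.45, 0 → Σ = 2.5
T = 2.5 / 0.84 = 2.97619… → 2.98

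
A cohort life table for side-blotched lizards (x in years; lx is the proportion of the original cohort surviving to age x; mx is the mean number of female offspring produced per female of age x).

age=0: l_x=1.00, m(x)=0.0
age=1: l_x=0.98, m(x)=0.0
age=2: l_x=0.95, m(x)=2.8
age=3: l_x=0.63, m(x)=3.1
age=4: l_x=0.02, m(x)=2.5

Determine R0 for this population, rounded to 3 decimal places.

lx·mx by age: 0, 0, 2.66, 1.953, 0.05
R0 = Σ lx·mx = 4.663 → 4.663

4.663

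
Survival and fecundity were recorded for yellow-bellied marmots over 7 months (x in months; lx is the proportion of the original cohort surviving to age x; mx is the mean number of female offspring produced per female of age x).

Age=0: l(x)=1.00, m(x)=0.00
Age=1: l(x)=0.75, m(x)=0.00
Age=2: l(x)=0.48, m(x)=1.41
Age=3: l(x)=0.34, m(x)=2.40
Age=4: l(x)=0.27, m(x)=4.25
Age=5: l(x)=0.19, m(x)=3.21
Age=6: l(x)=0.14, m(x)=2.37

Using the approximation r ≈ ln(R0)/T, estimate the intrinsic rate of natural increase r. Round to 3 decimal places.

R0 = Σ lx·mx = 0 + 0 + 0.6768 + 0.816 + 1.1475 + 0.6099 + 0.3318 = 3.582
Σ x·lx·mx = 13.4319; T = 13.4319/3.582 = 3.74983…
r ≈ ln(R0)/T = ln(3.582)/3.74983… = 0.34026… → 0.340

0.340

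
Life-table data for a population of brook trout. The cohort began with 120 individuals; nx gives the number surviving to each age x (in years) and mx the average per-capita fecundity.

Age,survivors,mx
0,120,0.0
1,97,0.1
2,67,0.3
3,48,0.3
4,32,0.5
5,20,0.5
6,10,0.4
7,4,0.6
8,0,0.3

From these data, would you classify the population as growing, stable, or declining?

lx = nx/n0 = nx/120: 1, 0.80833…, 0.55833…, 0.4, 0.26667…, 0.16667…, 0.08333…, 0.03333…, 0
R0 = Σ lx·mx = 0 + 0.080833… + 0.1675… + 0.12 + 0.133333… + 0.083333… + 0.033333… + 0.02… + 0 = 0.638333…
R0 < 1, so the population is declining.

declining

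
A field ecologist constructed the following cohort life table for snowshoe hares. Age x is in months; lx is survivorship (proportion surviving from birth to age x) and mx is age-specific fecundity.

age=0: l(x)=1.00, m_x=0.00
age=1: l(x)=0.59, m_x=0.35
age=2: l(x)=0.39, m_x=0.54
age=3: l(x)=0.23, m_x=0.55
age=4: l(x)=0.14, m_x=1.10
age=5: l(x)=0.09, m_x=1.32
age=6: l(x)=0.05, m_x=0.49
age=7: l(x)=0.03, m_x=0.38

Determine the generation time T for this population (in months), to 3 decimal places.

2.868

lx·mx: 0, 0.2065, 0.2106, 0.1265, 0.154, 0.1188, 0.0245, 0.0114 → R0 = 0.8523
x·lx·mx: 0, 0.2065, 0.4212, 0.3795, 0.616, 0.594, 0.147, 0.0798 → Σ = 2.444
T = 2.444 / 0.8523 = 2.867535… → 2.868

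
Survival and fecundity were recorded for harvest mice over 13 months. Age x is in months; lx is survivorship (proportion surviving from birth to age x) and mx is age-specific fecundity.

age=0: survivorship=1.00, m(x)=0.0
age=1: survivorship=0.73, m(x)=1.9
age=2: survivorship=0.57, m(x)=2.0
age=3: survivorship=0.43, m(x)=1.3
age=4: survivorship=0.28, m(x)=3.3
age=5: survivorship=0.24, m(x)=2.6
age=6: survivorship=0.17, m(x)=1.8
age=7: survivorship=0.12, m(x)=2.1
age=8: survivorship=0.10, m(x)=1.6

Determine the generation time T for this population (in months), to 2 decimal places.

3.18

lx·mx: 0, 1.387, 1.14, 0.559, 0.924, 0.624, 0.306, 0.252, 0.16 → R0 = 5.352
x·lx·mx: 0, 1.387, 2.28, 1.677, 3.696, 3.12, 1.836, 1.764, 1.28 → Σ = 17.04
T = 17.04 / 5.352 = 3.183857… → 3.18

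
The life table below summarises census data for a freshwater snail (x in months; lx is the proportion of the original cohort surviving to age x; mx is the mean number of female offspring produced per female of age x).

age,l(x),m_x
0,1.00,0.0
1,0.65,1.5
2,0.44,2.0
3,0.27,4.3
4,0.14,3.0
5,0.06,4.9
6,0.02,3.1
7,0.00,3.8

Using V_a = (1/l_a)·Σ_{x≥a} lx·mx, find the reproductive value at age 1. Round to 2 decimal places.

5.83

lx·mx for x ≥ 1: 0.975, 0.88, 1.161, 0.42, 0.294, 0.062, 0 → sum = 3.792
V_1 = 3.792 / l_1 = 3.792 / 0.65 = 5.833846… → 5.83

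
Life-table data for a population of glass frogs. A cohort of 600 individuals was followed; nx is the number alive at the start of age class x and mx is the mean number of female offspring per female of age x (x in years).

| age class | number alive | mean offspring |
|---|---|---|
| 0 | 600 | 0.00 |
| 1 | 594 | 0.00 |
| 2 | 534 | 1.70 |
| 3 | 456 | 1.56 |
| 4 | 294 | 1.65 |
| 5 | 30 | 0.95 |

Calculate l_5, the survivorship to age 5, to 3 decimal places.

0.050

l_5 = n_5/n_0 = 30/600 = 0.05 → 0.050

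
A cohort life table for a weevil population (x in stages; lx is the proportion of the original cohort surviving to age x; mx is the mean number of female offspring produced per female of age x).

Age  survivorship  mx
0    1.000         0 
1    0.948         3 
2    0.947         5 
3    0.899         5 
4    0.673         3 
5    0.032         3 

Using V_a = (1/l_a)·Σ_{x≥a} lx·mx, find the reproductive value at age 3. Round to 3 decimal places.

lx·mx for x ≥ 3: 4.495, 2.019, 0.096 → sum = 6.61
V_3 = 6.61 / l_3 = 6.61 / 0.899 = 7.352614… → 7.353

7.353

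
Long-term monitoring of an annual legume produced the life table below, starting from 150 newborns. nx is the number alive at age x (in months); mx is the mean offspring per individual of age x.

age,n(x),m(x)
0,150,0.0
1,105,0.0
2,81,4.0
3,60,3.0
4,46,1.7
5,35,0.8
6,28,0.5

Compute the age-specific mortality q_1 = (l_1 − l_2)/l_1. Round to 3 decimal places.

0.229

lx = nx/n0 = nx/150: 1, 0.7, 0.54, 0.4, 0.30667…, 0.23333…, 0.18667…
q_1 = (l_1 − l_2) / l_1 = (0.7 − 0.54) / 0.7
     = 0.16 / 0.7 = 0.228571… → 0.229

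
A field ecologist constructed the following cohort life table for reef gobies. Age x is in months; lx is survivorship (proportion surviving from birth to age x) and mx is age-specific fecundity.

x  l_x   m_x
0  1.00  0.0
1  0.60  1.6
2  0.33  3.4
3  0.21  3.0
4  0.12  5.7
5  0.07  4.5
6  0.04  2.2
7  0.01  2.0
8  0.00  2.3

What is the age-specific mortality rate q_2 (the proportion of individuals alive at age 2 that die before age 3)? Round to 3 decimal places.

q_2 = (l_2 − l_3) / l_2 = (0.33 − 0.21) / 0.33
     = 0.12 / 0.33 = 0.363636… → 0.364

0.364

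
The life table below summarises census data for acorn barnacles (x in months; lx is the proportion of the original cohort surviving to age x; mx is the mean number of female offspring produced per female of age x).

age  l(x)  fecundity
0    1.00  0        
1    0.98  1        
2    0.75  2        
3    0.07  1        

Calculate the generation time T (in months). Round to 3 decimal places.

lx·mx: 0, 0.98, 1.5, 0.07 → R0 = 2.55
x·lx·mx: 0, 0.98, 3, 0.21 → Σ = 4.19
T = 4.19 / 2.55 = 1.643137… → 1.643

1.643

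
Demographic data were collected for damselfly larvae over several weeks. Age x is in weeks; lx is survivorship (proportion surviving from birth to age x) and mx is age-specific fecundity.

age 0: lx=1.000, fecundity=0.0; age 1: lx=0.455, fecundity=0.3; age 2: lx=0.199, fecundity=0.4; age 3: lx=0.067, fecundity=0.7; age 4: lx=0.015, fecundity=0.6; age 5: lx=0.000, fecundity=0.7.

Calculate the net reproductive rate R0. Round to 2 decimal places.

lx·mx by age: 0, 0.1365, 0.0796, 0.0469, 0.009, 0
R0 = Σ lx·mx = 0.272 → 0.27

0.27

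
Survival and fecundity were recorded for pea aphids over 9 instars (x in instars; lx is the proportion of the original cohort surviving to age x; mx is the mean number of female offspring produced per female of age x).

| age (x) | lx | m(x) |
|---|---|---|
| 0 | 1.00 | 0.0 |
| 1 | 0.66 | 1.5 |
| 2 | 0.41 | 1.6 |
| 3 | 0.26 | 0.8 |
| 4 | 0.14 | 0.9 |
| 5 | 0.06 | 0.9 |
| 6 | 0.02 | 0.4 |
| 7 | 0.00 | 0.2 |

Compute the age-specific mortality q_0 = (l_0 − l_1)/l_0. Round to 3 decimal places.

0.340

q_0 = (l_0 − l_1) / l_0 = (1 − 0.66) / 1
     = 0.34 / 1 = 0.34 → 0.340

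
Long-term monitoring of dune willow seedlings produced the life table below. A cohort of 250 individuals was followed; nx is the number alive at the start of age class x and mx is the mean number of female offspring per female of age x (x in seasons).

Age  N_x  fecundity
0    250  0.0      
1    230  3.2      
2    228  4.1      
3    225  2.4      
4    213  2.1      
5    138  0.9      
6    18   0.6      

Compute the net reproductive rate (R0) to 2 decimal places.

11.17

lx = nx/n0 = nx/250: 1, 0.92, 0.912, 0.9, 0.852, 0.552, 0.072
lx·mx by age: 0, 2.944, 3.7392, 2.16, 1.7892, 0.4968, 0.0432
R0 = Σ lx·mx = 11.1724 → 11.17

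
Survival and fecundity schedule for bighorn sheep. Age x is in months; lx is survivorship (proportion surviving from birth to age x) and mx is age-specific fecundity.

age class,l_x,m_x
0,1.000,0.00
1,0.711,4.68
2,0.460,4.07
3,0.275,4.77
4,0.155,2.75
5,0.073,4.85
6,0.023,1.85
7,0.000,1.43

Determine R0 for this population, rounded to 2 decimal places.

7.33

lx·mx by age: 0, 3.32748, 1.8722, 1.31175, 0.42625, 0.35405, 0.04255, 0
R0 = Σ lx·mx = 7.33428 → 7.33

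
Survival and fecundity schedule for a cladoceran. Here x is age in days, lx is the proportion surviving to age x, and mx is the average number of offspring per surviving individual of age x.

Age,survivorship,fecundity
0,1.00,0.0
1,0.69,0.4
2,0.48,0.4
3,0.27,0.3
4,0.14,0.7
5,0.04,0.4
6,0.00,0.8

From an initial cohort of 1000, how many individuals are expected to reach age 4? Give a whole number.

140

Expected survivors = N0 · l_4 = 1000 × 0.14 = 140 → 140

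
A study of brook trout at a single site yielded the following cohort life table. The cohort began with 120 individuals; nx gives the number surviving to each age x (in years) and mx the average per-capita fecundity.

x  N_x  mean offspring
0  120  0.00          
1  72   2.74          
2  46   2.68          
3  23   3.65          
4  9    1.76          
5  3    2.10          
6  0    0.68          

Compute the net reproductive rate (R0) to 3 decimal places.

lx = nx/n0 = nx/120: 1, 0.6, 0.38333…, 0.19167…, 0.075, 0.025, 0
lx·mx by age: 0, 1.644, 1.027333…, 0.699583…, 0.132, 0.0525, 0
R0 = Σ lx·mx = 3.555417… → 3.555

3.555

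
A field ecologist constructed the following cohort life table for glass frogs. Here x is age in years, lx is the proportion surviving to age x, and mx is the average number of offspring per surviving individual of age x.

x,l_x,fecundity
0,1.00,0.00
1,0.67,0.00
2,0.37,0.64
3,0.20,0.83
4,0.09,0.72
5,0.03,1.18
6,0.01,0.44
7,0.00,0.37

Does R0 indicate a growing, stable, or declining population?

declining

R0 = Σ lx·mx = 0 + 0 + 0.2368 + 0.166 + 0.0648 + 0.0354 + 0.0044 + 0 = 0.5074
R0 < 1, so the population is declining.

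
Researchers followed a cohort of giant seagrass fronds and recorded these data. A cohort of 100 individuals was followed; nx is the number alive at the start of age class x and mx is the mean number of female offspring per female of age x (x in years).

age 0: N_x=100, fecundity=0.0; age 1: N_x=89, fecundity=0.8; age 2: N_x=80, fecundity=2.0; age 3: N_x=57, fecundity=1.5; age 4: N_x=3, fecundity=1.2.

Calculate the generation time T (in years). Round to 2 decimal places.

lx = nx/n0 = nx/100: 1, 0.89, 0.8, 0.57, 0.03
lx·mx: 0, 0.712, 1.6, 0.855, 0.036 → R0 = 3.203
x·lx·mx: 0, 0.712, 3.2, 2.565, 0.144 → Σ = 6.621
T = 6.621 / 3.203 = 2.067125… → 2.07

2.07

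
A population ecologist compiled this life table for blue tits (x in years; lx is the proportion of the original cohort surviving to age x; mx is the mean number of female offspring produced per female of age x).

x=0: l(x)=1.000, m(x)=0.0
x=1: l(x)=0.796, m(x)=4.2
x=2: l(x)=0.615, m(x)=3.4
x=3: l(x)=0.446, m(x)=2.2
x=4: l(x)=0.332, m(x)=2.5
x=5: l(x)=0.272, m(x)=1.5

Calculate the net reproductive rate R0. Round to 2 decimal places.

lx·mx by age: 0, 3.3432, 2.091, 0.9812, 0.83, 0.408
R0 = Σ lx·mx = 7.6534 → 7.65

7.65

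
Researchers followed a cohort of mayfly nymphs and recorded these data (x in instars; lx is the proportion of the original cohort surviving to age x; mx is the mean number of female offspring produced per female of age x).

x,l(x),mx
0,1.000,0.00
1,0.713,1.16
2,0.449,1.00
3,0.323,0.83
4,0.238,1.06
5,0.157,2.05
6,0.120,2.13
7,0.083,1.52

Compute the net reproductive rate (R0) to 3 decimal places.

lx·mx by age: 0, 0.82708, 0.449, 0.26809, 0.25228, 0.32185, 0.2556, 0.12616
R0 = Σ lx·mx = 2.50006 → 2.500

2.500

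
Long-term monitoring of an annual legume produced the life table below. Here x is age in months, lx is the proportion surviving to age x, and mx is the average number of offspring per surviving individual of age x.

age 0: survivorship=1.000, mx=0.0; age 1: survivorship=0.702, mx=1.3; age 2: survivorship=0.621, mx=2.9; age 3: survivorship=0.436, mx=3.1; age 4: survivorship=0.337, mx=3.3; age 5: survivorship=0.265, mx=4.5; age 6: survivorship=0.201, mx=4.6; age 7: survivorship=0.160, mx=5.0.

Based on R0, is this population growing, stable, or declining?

R0 = Σ lx·mx = 0 + 0.9126 + 1.8009 + 1.3516 + 1.1121 + 1.1925 + 0.9246 + 0.8 = 8.0943
R0 > 1, so the population is growing.

growing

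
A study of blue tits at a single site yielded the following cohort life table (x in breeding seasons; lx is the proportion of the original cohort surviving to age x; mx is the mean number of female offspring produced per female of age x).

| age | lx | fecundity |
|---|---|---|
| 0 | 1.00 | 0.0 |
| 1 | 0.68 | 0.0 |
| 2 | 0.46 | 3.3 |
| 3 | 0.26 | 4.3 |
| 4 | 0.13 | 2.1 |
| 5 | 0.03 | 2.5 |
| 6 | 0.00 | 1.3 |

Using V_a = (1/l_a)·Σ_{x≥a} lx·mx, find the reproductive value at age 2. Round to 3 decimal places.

lx·mx for x ≥ 2: 1.518, 1.118, 0.273, 0.075, 0 → sum = 2.984
V_2 = 2.984 / l_2 = 2.984 / 0.46 = 6.486957… → 6.487

6.487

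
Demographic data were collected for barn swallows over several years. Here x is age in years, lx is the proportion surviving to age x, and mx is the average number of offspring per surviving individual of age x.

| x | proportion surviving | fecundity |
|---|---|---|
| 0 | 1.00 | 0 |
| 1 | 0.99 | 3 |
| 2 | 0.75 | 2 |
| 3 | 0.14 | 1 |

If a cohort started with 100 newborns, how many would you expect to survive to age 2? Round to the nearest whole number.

Expected survivors = N0 · l_2 = 100 × 0.75 = 75 → 75

75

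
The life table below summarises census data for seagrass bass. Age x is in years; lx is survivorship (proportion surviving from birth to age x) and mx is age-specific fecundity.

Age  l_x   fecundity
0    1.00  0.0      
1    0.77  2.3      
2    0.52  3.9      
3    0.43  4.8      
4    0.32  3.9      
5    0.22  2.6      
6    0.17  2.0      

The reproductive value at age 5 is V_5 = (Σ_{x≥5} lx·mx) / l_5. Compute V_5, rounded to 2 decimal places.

lx·mx for x ≥ 5: 0.572, 0.34 → sum = 0.912
V_5 = 0.912 / l_5 = 0.912 / 0.22 = 4.145455… → 4.15

4.15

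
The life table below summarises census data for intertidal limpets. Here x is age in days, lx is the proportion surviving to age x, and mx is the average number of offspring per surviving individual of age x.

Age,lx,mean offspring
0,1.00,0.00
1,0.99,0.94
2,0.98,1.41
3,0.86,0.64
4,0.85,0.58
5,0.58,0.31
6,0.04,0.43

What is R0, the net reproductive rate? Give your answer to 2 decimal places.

lx·mx by age: 0, 0.9306, 1.3818, 0.5504, 0.493, 0.1798, 0.0172
R0 = Σ lx·mx = 3.5528 → 3.55

3.55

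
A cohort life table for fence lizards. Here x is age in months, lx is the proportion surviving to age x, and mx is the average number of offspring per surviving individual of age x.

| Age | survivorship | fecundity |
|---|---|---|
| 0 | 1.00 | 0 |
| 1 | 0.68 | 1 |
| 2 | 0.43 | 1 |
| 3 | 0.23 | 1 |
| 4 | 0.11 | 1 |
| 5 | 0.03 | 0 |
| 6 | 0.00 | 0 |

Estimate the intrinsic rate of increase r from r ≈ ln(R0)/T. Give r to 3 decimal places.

0.202

R0 = Σ lx·mx = 0 + 0.68 + 0.43 + 0.23 + 0.11 + 0 + 0 = 1.45
Σ x·lx·mx = 2.67; T = 2.67/1.45 = 1.84138…
r ≈ ln(R0)/T = ln(1.45)/1.84138… = 0.20179… → 0.202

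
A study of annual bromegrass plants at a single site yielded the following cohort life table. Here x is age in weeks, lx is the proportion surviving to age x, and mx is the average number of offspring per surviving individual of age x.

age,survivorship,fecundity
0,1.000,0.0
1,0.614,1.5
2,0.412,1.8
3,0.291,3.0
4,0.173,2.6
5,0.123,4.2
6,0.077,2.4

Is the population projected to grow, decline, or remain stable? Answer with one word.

R0 = Σ lx·mx = 0 + 0.921 + 0.7416 + 0.873 + 0.4498 + 0.5166 + 0.1848 = 3.6868
R0 > 1, so the population is growing.

growing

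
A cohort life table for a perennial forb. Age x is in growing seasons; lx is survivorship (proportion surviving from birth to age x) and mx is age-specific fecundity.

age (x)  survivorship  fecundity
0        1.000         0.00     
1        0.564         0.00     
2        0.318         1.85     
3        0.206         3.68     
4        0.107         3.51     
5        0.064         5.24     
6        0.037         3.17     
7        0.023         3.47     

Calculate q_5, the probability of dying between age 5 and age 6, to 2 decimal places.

q_5 = (l_5 − l_6) / l_5 = (0.064 − 0.037) / 0.064
     = 0.027 / 0.064 = 0.421875 → 0.42

0.42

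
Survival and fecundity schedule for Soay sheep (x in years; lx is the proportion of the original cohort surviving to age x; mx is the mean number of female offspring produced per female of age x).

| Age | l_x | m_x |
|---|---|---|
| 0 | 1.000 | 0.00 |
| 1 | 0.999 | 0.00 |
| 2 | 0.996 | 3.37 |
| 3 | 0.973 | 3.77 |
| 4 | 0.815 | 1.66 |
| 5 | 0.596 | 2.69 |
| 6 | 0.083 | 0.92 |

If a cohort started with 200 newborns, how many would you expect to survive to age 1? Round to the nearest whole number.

200

Expected survivors = N0 · l_1 = 200 × 0.999 = 199.8 → 200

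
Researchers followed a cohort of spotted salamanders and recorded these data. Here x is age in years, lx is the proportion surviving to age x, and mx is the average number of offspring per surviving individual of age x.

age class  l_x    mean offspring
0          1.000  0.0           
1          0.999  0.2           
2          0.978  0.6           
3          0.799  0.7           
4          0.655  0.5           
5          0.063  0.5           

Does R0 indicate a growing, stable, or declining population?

R0 = Σ lx·mx = 0 + 0.1998 + 0.5868 + 0.5593 + 0.3275 + 0.0315 = 1.7049
R0 > 1, so the population is growing.

growing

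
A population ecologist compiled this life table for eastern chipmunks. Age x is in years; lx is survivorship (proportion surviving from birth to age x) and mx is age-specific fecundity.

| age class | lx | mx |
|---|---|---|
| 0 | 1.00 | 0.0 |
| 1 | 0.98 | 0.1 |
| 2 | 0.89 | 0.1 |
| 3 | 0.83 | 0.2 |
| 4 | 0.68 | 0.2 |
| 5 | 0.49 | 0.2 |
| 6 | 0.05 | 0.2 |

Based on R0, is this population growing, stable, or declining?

R0 = Σ lx·mx = 0 + 0.098 + 0.089 + 0.166 + 0.136 + 0.098 + 0.01 = 0.597
R0 < 1, so the population is declining.

declining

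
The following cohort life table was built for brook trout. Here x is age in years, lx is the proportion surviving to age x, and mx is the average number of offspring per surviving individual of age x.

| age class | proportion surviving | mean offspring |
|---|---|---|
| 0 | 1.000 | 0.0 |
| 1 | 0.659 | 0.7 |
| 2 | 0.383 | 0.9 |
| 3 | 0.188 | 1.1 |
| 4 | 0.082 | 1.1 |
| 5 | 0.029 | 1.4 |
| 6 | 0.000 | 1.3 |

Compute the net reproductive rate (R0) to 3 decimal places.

lx·mx by age: 0, 0.4613, 0.3447, 0.2068, 0.0902, 0.0406, 0
R0 = Σ lx·mx = 1.1436 → 1.144

1.144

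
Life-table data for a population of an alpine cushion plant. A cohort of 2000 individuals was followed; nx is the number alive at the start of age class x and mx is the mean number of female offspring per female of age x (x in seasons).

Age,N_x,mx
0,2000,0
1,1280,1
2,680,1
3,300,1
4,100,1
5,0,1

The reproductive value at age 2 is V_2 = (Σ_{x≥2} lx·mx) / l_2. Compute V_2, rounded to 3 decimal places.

lx = nx/n0 = nx/2000: 1, 0.64, 0.34, 0.15, 0.05, 0
lx·mx for x ≥ 2: 0.34, 0.15, 0.05, 0 → sum = 0.54
V_2 = 0.54 / l_2 = 0.54 / 0.34 = 1.588235… → 1.588

1.588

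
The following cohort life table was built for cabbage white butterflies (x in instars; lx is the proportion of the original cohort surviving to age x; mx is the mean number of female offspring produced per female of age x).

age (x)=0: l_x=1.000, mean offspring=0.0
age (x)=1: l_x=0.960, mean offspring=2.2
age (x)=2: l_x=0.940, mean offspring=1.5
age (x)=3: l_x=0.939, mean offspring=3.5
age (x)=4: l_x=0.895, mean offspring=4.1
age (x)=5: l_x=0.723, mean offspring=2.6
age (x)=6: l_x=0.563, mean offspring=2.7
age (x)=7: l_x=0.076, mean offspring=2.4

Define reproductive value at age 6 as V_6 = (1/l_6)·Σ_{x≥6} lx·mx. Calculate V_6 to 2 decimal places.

lx·mx for x ≥ 6: 1.5201, 0.1824 → sum = 1.7025
V_6 = 1.7025 / l_6 = 1.7025 / 0.563 = 3.023979… → 3.02

3.02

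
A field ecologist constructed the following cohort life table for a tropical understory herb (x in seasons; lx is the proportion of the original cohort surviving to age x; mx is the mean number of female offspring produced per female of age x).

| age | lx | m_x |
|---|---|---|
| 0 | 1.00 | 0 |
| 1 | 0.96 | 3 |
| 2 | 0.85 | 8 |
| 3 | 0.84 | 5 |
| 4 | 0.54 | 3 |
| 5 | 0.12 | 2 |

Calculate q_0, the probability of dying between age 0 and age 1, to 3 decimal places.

0.040

q_0 = (l_0 − l_1) / l_0 = (1 − 0.96) / 1
     = 0.04 / 1 = 0.04 → 0.040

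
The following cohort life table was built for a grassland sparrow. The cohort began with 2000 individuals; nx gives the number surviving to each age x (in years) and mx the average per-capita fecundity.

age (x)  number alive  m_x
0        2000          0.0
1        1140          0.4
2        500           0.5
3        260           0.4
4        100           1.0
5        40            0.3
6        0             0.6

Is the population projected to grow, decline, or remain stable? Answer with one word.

declining

lx = nx/n0 = nx/2000: 1, 0.57, 0.25, 0.13, 0.05, 0.02, 0
R0 = Σ lx·mx = 0 + 0.228 + 0.125 + 0.052 + 0.05 + 0.006 + 0 = 0.461
R0 < 1, so the population is declining.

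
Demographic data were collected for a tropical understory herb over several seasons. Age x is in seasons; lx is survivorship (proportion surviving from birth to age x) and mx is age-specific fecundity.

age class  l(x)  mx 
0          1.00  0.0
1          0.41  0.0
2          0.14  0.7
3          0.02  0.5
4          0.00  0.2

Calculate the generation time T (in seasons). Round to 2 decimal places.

2.09

lx·mx: 0, 0, 0.098, 0.01, 0 → R0 = 0.108
x·lx·mx: 0, 0, 0.196, 0.03, 0 → Σ = 0.226
T = 0.226 / 0.108 = 2.092593… → 2.09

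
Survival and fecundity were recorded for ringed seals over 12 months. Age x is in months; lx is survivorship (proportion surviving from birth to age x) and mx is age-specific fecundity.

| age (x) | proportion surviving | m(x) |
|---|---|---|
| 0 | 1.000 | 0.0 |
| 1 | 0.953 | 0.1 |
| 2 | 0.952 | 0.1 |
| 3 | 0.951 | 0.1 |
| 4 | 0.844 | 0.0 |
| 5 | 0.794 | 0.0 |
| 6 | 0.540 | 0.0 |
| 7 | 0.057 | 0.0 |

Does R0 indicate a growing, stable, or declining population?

R0 = Σ lx·mx = 0 + 0.0953 + 0.0952 + 0.0951 + 0 + 0 + 0 + 0 = 0.2856
R0 < 1, so the population is declining.

declining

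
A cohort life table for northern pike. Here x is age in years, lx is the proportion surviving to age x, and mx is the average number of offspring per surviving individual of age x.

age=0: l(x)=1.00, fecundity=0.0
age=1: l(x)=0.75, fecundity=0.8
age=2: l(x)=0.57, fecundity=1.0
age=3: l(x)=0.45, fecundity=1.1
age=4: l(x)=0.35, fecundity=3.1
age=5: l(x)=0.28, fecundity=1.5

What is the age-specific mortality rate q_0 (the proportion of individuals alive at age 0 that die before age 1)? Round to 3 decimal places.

q_0 = (l_0 − l_1) / l_0 = (1 − 0.75) / 1
     = 0.25 / 1 = 0.25 → 0.250

0.250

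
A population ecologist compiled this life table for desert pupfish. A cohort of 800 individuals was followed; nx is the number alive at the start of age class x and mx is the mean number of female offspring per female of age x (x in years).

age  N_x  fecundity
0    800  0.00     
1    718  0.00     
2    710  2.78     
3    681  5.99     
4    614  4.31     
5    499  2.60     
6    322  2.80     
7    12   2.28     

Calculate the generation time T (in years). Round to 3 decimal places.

3.557

lx = nx/n0 = nx/800: 1, 0.8975, 0.8875, 0.85125, 0.7675, 0.62375, 0.4025, 0.015
lx·mx: 0, 0, 2.46725, 5.098988…, 3.307925, 1.62175…, 1.127, 0.0342 → R0 = 13.657113…
x·lx·mx: 0, 0, 4.9345, 15.296963…, 13.2317, 8.10875…, 6.762, 0.2394 → Σ = 48.573313…
T = 48.573313… / 13.657113… = 3.556631… → 3.557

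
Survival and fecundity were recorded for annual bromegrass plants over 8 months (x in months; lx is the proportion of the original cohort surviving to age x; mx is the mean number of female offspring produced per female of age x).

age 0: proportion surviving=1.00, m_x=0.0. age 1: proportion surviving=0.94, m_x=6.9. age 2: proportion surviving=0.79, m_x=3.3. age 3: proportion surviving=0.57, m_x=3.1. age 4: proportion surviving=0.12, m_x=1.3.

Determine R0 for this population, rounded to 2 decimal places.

11.02

lx·mx by age: 0, 6.486, 2.607, 1.767, 0.156
R0 = Σ lx·mx = 11.016 → 11.02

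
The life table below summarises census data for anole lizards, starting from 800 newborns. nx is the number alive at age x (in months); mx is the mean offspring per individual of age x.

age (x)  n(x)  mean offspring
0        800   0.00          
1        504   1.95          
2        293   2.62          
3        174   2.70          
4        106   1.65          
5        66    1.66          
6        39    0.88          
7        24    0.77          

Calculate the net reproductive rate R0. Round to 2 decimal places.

lx = nx/n0 = nx/800: 1, 0.63, 0.36625, 0.2175, 0.1325, 0.0825, 0.04875, 0.03
lx·mx by age: 0, 1.2285, 0.959575…, 0.58725, 0.218625, 0.13695, 0.0429…, 0.0231
R0 = Σ lx·mx = 3.1969… → 3.20

3.20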